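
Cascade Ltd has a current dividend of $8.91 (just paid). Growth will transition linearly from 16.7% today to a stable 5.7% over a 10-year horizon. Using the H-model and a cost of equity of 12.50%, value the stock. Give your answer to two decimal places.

$210.56

H-model: P₀ = D₀[(1+g_L) + H(g_S−g_L)]/(r−g_L), with H = 10/2 = 5.
P₀ = 8.91 × [(1+0.057) + 5×(0.167−0.057)] / (0.125−0.057)
   = 8.91 × 1.6070 / 0.068 = 210.5643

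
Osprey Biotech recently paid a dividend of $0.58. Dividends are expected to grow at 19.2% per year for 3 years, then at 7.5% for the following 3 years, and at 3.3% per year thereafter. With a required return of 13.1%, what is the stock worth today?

Three-stage DDM. Project D₁…D_6; terminal Gordon value at t=6 with g = 0.033; discount at r = 0.131.
D_1 = 0.6914
D_2 = 0.8241
D_3 = 0.9823
D_4 = 1.0560
D_5 = 1.1352
D_6 = 1.2203
TV_6 = 1.2606/(0.131−0.033) = 12.8634
P₀ = Σ Dₜ/(1+r)ᵗ + TV_6/(1+r)^6 = 9.9222

$9.92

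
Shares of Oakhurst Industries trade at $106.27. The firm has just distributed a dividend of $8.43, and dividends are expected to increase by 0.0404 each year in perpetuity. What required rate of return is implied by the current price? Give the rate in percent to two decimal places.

Rearranging the constant-growth DDM: r = D₁/P₀ + g.
D₁ = 8.43 × (1 + 0.0404) = 8.7706.
r = 8.7706 / 106.27 + 0.0404 = 0.08253 + 0.0404 = 0.12293

12.29%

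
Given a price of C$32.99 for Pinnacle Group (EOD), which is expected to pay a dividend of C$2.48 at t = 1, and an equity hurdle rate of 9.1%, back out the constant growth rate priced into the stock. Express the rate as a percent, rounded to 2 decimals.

From P₀ = D₁/(r − g), the implied growth is g = r − D₁/P₀.
g = 0.091 − 2.48/32.99 = 0.091 − 0.07517 = 0.01583

1.58%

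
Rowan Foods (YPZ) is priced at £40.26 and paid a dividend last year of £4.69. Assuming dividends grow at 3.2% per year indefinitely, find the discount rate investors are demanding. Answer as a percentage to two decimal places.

15.22%

Rearranging the constant-growth DDM: r = D₁/P₀ + g.
D₁ = 4.69 × (1 + 0.032) = 4.8401.
r = 4.8401 / 40.26 + 0.032 = 0.12022 + 0.032 = 0.15222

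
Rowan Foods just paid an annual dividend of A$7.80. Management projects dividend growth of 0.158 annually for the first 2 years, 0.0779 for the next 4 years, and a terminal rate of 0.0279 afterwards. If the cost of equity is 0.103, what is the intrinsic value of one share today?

A$156.58

Three-stage DDM. Project D₁…D_6; terminal Gordon value at t=6 with g = 0.0279; discount at r = 0.103.
D_1 = 9.0324
D_2 = 10.4595
D_3 = 11.2743
D_4 = 12.1526
D_5 = 13.0993
D_6 = 14.1197
TV_6 = 14.5136/(0.103−0.0279) = 193.2576
P₀ = Σ Dₜ/(1+r)ᵗ + TV_6/(1+r)^6 = 156.5836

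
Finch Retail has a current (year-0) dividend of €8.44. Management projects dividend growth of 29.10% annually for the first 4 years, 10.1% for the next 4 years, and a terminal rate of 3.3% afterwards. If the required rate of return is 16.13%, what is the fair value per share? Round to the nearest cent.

€173.36

Three-stage DDM. Project D₁…D_8; terminal Gordon value at t=8 with g = 0.033; discount at r = 0.1613.
D_1 = 10.8960
D_2 = 14.0668
D_3 = 18.1602
D_4 = 23.4448
D_5 = 25.8128
D_6 = 28.4199
D_7 = 31.2903
D_8 = 34.4506
TV_8 = 35.5875/(0.1613−0.033) = 277.3769
P₀ = Σ Dₜ/(1+r)ᵗ + TV_8/(1+r)^8 = 173.3587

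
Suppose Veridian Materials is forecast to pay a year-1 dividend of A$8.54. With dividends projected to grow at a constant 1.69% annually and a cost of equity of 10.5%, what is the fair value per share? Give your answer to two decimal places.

A$96.94

Gordon growth model: P₀ = D₁/(r − g), with D₁ = 8.54 given directly.
P₀ = 8.5400 / (0.105 − 0.0169) = 8.5400 / 0.0881 = 96.9353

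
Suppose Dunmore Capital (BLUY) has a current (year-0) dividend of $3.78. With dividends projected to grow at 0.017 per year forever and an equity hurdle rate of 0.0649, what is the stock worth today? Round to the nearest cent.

Gordon growth model: P₀ = D₁/(r − g). D₁ = 3.78 × (1 + 0.017) = 3.8443.
P₀ = 3.8443 / (0.0649 − 0.017) = 3.8443 / 0.0479 = 80.2559

$80.26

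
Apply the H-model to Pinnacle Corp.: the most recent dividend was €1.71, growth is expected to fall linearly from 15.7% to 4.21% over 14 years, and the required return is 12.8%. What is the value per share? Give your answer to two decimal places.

€36.76

H-model: P₀ = D₀[(1+g_L) + H(g_S−g_L)]/(r−g_L), with H = 14/2 = 7.
P₀ = 1.71 × [(1+0.0421) + 7×(0.157−0.0421)] / (0.128−0.0421)
   = 1.71 × 1.8464 / 0.0859 = 36.7560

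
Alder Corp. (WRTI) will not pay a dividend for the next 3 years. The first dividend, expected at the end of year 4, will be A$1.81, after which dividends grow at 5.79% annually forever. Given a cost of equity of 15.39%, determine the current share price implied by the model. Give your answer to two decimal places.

Deferred-dividend DDM. At t=3 the remaining stream is a growing perpetuity with first payment D_4 = 1.81.
V_3 = D_4/(r−g) = 1.81/(0.1539−0.0579) = 18.8542
P₀ = V_3/(1+r)^3 = 18.8542/(1+0.1539)^3 = 12.2716

A$12.27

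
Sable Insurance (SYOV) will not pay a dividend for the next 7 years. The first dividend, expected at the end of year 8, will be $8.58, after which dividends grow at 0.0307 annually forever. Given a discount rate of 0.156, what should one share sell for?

Deferred-dividend DDM. At t=7 the remaining stream is a growing perpetuity with first payment D_8 = 8.58.
V_7 = D_8/(r−g) = 8.58/(0.156−0.0307) = 68.4757
P₀ = V_7/(1+r)^7 = 68.4757/(1+0.156)^7 = 24.8217

$24.82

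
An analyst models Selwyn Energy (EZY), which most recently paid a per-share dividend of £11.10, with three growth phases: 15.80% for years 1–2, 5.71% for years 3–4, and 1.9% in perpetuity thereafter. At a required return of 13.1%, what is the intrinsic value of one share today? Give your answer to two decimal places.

£136.53

Three-stage DDM. Project D₁…D_4; terminal Gordon value at t=4 with g = 0.019; discount at r = 0.131.
D_1 = 12.8538
D_2 = 14.8847
D_3 = 15.7346
D_4 = 16.6331
TV_4 = 16.9491/(0.131−0.019) = 151.3312
P₀ = Σ Dₜ/(1+r)ᵗ + TV_4/(1+r)^4 = 136.5290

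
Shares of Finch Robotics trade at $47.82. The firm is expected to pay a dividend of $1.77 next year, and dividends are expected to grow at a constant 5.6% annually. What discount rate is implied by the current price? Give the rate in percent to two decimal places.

Rearranging the constant-growth DDM: r = D₁/P₀ + g.
r = 1.7700 / 47.82 + 0.056 = 0.03701 + 0.056 = 0.09301

9.30%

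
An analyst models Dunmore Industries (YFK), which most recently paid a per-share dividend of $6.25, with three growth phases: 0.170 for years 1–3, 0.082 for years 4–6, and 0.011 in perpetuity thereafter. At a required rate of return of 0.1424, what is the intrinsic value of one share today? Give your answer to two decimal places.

Three-stage DDM. Project D₁…D_6; terminal Gordon value at t=6 with g = 0.011; discount at r = 0.1424.
D_1 = 7.3125
D_2 = 8.5556
D_3 = 10.0101
D_4 = 10.8309
D_5 = 11.7190
D_6 = 12.6800
TV_6 = 12.8195/(0.1424−0.011) = 97.5608
P₀ = Σ Dₜ/(1+r)ᵗ + TV_6/(1+r)^6 = 81.6470

$81.65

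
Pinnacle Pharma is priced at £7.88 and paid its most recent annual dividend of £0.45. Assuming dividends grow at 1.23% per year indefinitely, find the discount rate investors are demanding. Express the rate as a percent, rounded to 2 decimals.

7.01%

Rearranging the constant-growth DDM: r = D₁/P₀ + g.
D₁ = 0.45 × (1 + 0.0123) = 0.4555.
r = 0.4555 / 7.88 + 0.0123 = 0.05781 + 0.0123 = 0.07011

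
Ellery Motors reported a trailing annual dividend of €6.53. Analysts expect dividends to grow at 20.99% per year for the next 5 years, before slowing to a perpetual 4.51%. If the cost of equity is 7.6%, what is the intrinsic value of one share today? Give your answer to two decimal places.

€444.07

Two-stage DDM. Project D₁…D_5 at 0.2099, terminal growth 0.0451, discount at r = 0.076.
D_1 = 7.9006
D_2 = 9.5590
D_3 = 11.5654
D_4 = 13.9930
D_5 = 16.9301
Terminal value at t=5: TV = D_6/(r−g) = 17.6937/(0.076−0.0451) = 572.6113
P₀ = 7.9006/(1+0.076)^1 + 9.5590/(1+0.076)^2 + 11.5654/(1+0.076)^3 + 13.9930/(1+0.076)^4 + 16.9301/(1+0.076)^5 + 572.6113/(1+0.076)^5 = 444.0673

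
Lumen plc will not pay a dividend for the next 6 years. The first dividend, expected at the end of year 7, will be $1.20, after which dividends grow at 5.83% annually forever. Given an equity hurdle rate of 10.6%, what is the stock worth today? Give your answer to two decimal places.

$13.74

Deferred-dividend DDM. At t=6 the remaining stream is a growing perpetuity with first payment D_7 = 1.20.
V_6 = D_7/(r−g) = 1.20/(0.106−0.0583) = 25.1572
P₀ = V_6/(1+r)^6 = 25.1572/(1+0.106)^6 = 13.7446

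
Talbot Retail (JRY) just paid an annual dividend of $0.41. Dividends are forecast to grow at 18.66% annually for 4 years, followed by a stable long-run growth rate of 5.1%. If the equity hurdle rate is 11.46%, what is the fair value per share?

Two-stage DDM. Project D₁…D_4 at 0.1866, terminal growth 0.051, discount at r = 0.1146.
D_1 = 0.4865
D_2 = 0.5773
D_3 = 0.6850
D_4 = 0.8128
Terminal value at t=4: TV = D_5/(r−g) = 0.8543/(0.1146−0.051) = 13.4322
P₀ = 0.4865/(1+0.1146)^1 + 0.5773/(1+0.1146)^2 + 0.6850/(1+0.1146)^3 + 0.8128/(1+0.1146)^4 + 13.4322/(1+0.1146)^4 = 10.6256

$10.63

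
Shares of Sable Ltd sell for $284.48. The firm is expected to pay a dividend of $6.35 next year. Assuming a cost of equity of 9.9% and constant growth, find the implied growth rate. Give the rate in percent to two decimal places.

From P₀ = D₁/(r − g), the implied growth is g = r − D₁/P₀.
g = 0.099 − 6.35/284.48 = 0.099 − 0.02232 = 0.07668

7.67%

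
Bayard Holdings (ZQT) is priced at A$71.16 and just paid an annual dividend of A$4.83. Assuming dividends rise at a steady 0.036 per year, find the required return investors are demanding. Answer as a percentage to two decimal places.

10.63%

Rearranging the constant-growth DDM: r = D₁/P₀ + g.
D₁ = 4.83 × (1 + 0.036) = 5.0039.
r = 5.0039 / 71.16 + 0.036 = 0.07032 + 0.036 = 0.10632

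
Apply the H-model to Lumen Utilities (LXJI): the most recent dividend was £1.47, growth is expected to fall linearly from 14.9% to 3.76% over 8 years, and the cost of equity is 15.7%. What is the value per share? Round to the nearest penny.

H-model: P₀ = D₀[(1+g_L) + H(g_S−g_L)]/(r−g_L), with H = 8/2 = 4.
P₀ = 1.47 × [(1+0.0376) + 4×(0.149−0.0376)] / (0.157−0.0376)
   = 1.47 × 1.4832 / 0.1194 = 18.2605

£18.26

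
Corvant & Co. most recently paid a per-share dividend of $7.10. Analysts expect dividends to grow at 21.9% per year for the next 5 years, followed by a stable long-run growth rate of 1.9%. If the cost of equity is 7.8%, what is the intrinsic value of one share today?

$278.84

Two-stage DDM. Project D₁…D_5 at 0.219, terminal growth 0.019, discount at r = 0.078.
D_1 = 8.6549
D_2 = 10.5503
D_3 = 12.8608
D_4 = 15.6774
D_5 = 19.1107
Terminal value at t=5: TV = D_6/(r−g) = 19.4738/(0.078−0.019) = 330.0647
P₀ = 8.6549/(1+0.078)^1 + 10.5503/(1+0.078)^2 + 12.8608/(1+0.078)^3 + 15.6774/(1+0.078)^4 + 19.1107/(1+0.078)^5 + 330.0647/(1+0.078)^5 = 278.8384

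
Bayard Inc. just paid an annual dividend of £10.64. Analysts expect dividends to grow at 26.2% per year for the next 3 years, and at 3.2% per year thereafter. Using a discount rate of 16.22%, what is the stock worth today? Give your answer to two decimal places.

Two-stage DDM. Project D₁…D_3 at 0.262, terminal growth 0.032, discount at r = 0.1622.
D_1 = 13.4277
D_2 = 16.9457
D_3 = 21.3855
Terminal value at t=3: TV = D_4/(r−g) = 22.0699/(0.1622−0.032) = 169.5073
P₀ = 13.4277/(1+0.1622)^1 + 16.9457/(1+0.1622)^2 + 21.3855/(1+0.1622)^3 + 169.5073/(1+0.1622)^3 = 145.7032

£145.70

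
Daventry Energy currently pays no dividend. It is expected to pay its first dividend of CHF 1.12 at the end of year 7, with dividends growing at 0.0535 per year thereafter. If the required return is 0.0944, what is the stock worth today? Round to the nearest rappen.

CHF 15.94

Deferred-dividend DDM. At t=6 the remaining stream is a growing perpetuity with first payment D_7 = 1.12.
V_6 = D_7/(r−g) = 1.12/(0.0944−0.0535) = 27.3839
P₀ = V_6/(1+r)^6 = 27.3839/(1+0.0944)^6 = 15.9382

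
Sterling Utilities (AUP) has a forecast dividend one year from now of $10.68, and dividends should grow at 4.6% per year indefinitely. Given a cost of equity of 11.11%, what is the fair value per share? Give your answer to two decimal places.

Gordon growth model: P₀ = D₁/(r − g), with D₁ = 10.68 given directly.
P₀ = 10.6800 / (0.1111 − 0.046) = 10.6800 / 0.0651 = 164.0553

$164.06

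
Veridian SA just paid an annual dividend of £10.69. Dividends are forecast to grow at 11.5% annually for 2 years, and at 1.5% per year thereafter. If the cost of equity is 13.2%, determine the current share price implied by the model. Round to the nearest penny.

Two-stage DDM. Project D₁…D_2 at 0.115, terminal growth 0.015, discount at r = 0.132.
D_1 = 11.9193
D_2 = 13.2901
Terminal value at t=2: TV = D_3/(r−g) = 13.4894/(0.132−0.015) = 115.2942
P₀ = 11.9193/(1+0.132)^1 + 13.2901/(1+0.132)^2 + 115.2942/(1+0.132)^2 = 110.8743

£110.87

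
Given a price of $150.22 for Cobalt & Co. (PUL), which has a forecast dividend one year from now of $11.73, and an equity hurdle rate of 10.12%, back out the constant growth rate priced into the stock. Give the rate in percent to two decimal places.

2.31%

From P₀ = D₁/(r − g), the implied growth is g = r − D₁/P₀.
g = 0.1012 − 11.73/150.22 = 0.1012 − 0.07809 = 0.02311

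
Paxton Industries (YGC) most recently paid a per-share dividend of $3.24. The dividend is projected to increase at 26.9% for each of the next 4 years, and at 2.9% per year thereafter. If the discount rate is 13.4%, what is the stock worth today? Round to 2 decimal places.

Two-stage DDM. Project D₁…D_4 at 0.269, terminal growth 0.029, discount at r = 0.134.
D_1 = 4.1116
D_2 = 5.2176
D_3 = 6.6211
D_4 = 8.4022
Terminal value at t=4: TV = D_5/(r−g) = 8.6458/(0.134−0.029) = 82.3413
P₀ = 4.1116/(1+0.134)^1 + 5.2176/(1+0.134)^2 + 6.6211/(1+0.134)^3 + 8.4022/(1+0.134)^4 + 82.3413/(1+0.134)^4 = 67.0970

$67.10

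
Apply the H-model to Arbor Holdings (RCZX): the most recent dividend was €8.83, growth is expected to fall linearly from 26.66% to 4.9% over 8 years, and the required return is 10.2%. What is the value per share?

€319.78

H-model: P₀ = D₀[(1+g_L) + H(g_S−g_L)]/(r−g_L), with H = 8/2 = 4.
P₀ = 8.83 × [(1+0.049) + 4×(0.2666−0.049)] / (0.102−0.049)
   = 8.83 × 1.9194 / 0.053 = 319.7793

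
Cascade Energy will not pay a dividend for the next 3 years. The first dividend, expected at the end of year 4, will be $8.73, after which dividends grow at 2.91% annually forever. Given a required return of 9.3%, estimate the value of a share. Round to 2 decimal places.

$104.63

Deferred-dividend DDM. At t=3 the remaining stream is a growing perpetuity with first payment D_4 = 8.73.
V_3 = D_4/(r−g) = 8.73/(0.093−0.0291) = 136.6197
P₀ = V_3/(1+r)^3 = 136.6197/(1+0.093)^3 = 104.6292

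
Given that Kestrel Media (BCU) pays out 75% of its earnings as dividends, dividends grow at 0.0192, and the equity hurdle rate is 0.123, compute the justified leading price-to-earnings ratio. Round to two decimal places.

7.23

Justified leading P/E = b/(r−g) = 0.75/(0.123−0.0192) = 7.2254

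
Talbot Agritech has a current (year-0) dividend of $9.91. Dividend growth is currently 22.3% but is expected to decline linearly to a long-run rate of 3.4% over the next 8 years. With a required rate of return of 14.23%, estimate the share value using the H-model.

H-model: P₀ = D₀[(1+g_L) + H(g_S−g_L)]/(r−g_L), with H = 8/2 = 4.
P₀ = 9.91 × [(1+0.034) + 4×(0.223−0.034)] / (0.1423−0.034)
   = 9.91 × 1.7900 / 0.1083 = 163.7941

$163.79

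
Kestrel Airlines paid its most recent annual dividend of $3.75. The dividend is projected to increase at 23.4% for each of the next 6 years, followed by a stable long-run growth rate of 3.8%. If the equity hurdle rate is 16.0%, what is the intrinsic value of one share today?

Two-stage DDM. Project D₁…D_6 at 0.234, terminal growth 0.038, discount at r = 0.16.
D_1 = 4.6275
D_2 = 5.7103
D_3 = 7.0466
D_4 = 8.6954
D_5 = 10.7302
D_6 = 13.2410
Terminal value at t=6: TV = D_7/(r−g) = 13.7442/(0.16−0.038) = 112.6574
P₀ = 4.6275/(1+0.16)^1 + 5.7103/(1+0.16)^2 + 7.0466/(1+0.16)^3 + 8.6954/(1+0.16)^4 + 10.7302/(1+0.16)^5 + 13.2410/(1+0.16)^6 + 112.6574/(1+0.16)^6 = 74.3326

$74.33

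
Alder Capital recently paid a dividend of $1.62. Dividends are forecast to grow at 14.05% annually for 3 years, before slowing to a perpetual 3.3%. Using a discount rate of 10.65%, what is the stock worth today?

$30.10

Two-stage DDM. Project D₁…D_3 at 0.1405, terminal growth 0.033, discount at r = 0.1065.
D_1 = 1.8476
D_2 = 2.1072
D_3 = 2.4033
Terminal value at t=3: TV = D_4/(r−g) = 2.4826/(0.1065−0.033) = 33.7764
P₀ = 1.8476/(1+0.1065)^1 + 2.1072/(1+0.1065)^2 + 2.4033/(1+0.1065)^3 + 33.7764/(1+0.1065)^3 = 30.0970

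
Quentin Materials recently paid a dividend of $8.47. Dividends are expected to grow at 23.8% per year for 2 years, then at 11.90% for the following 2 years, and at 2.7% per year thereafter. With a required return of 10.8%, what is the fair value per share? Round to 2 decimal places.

$178.25

Three-stage DDM. Project D₁…D_4; terminal Gordon value at t=4 with g = 0.027; discount at r = 0.108.
D_1 = 10.4859
D_2 = 12.9815
D_3 = 14.5263
D_4 = 16.2549
TV_4 = 16.6938/(0.108−0.027) = 206.0963
P₀ = Σ Dₜ/(1+r)ᵗ + TV_4/(1+r)^4 = 178.2471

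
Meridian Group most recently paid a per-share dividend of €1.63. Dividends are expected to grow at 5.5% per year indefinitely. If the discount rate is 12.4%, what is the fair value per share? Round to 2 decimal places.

€24.92

Gordon growth model: P₀ = D₁/(r − g). D₁ = 1.63 × (1 + 0.055) = 1.7196.
P₀ = 1.7196 / (0.124 − 0.055) = 1.7196 / 0.069 = 24.9225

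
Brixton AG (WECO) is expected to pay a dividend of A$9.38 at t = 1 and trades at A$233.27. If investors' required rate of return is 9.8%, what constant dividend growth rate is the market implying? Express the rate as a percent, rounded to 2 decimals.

From P₀ = D₁/(r − g), the implied growth is g = r − D₁/P₀.
g = 0.098 − 9.38/233.27 = 0.098 − 0.04021 = 0.05779

5.78%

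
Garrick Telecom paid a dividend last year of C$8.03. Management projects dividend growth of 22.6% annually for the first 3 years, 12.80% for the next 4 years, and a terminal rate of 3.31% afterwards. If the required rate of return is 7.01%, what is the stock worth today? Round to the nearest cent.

C$503.30

Three-stage DDM. Project D₁…D_7; terminal Gordon value at t=7 with g = 0.0331; discount at r = 0.0701.
D_1 = 9.8448
D_2 = 12.0697
D_3 = 14.7975
D_4 = 16.6915
D_5 = 18.8280
D_6 = 21.2380
D_7 = 23.9565
TV_7 = 24.7495/(0.0701−0.0331) = 668.9043
P₀ = Σ Dₜ/(1+r)ᵗ + TV_7/(1+r)^7 = 503.3034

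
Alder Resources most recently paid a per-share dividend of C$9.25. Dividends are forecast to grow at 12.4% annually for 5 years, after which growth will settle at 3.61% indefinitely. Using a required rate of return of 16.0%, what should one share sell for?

C$108.19

Two-stage DDM. Project D₁…D_5 at 0.124, terminal growth 0.0361, discount at r = 0.16.
D_1 = 10.3970
D_2 = 11.6862
D_3 = 13.1353
D_4 = 14.7641
D_5 = 16.5948
Terminal value at t=5: TV = D_6/(r−g) = 17.1939/(0.16−0.0361) = 138.7726
P₀ = 10.3970/(1+0.16)^1 + 11.6862/(1+0.16)^2 + 13.1353/(1+0.16)^3 + 14.7641/(1+0.16)^4 + 16.5948/(1+0.16)^5 + 138.7726/(1+0.16)^5 = 108.1895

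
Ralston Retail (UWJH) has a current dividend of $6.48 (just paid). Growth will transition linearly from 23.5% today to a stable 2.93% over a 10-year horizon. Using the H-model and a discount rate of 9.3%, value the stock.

H-model: P₀ = D₀[(1+g_L) + H(g_S−g_L)]/(r−g_L), with H = 10/2 = 5.
P₀ = 6.48 × [(1+0.0293) + 5×(0.235−0.0293)] / (0.093−0.0293)
   = 6.48 × 2.0578 / 0.0637 = 209.3335

$209.33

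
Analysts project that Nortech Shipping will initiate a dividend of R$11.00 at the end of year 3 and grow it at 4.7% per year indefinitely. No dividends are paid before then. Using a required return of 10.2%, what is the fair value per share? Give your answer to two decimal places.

R$164.69

Deferred-dividend DDM. At t=2 the remaining stream is a growing perpetuity with first payment D_3 = 11.00.
V_2 = D_3/(r−g) = 11.00/(0.102−0.047) = 200.0000
P₀ = V_2/(1+r)^2 = 200.0000/(1+0.102)^2 = 164.6898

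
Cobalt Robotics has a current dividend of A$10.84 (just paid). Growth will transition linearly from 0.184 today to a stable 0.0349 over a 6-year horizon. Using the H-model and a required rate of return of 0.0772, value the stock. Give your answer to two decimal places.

A$379.84

H-model: P₀ = D₀[(1+g_L) + H(g_S−g_L)]/(r−g_L), with H = 6/2 = 3.
P₀ = 10.84 × [(1+0.0349) + 3×(0.184−0.0349)] / (0.0772−0.0349)
   = 10.84 × 1.4822 / 0.0423 = 379.8357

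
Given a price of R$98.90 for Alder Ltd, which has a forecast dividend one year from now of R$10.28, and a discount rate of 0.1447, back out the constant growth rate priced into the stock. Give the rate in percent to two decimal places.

From P₀ = D₁/(r − g), the implied growth is g = r − D₁/P₀.
g = 0.1447 − 10.28/98.90 = 0.1447 − 0.10394 = 0.04076

4.08%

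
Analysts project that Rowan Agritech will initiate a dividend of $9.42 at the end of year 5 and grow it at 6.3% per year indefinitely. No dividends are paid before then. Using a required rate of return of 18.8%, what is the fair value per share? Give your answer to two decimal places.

$37.83

Deferred-dividend DDM. At t=4 the remaining stream is a growing perpetuity with first payment D_5 = 9.42.
V_4 = D_5/(r−g) = 9.42/(0.188−0.063) = 75.3600
P₀ = V_4/(1+r)^4 = 75.3600/(1+0.188)^4 = 37.8334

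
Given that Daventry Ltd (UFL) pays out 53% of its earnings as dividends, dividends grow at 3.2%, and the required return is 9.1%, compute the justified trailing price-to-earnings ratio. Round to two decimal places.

9.27

Justified trailing P/E = b(1+g)/(r−g) = 0.53×(1+0.032)/(0.091−0.032) = 9.2705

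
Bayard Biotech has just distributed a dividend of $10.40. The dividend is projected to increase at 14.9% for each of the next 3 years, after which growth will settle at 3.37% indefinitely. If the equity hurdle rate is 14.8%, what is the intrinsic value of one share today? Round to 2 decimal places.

$125.56

Two-stage DDM. Project D₁…D_3 at 0.149, terminal growth 0.0337, discount at r = 0.148.
D_1 = 11.9496
D_2 = 13.7301
D_3 = 15.7759
Terminal value at t=3: TV = D_4/(r−g) = 16.3075/(0.148−0.0337) = 142.6730
P₀ = 11.9496/(1+0.148)^1 + 13.7301/(1+0.148)^2 + 15.7759/(1+0.148)^3 + 142.6730/(1+0.148)^3 = 125.5553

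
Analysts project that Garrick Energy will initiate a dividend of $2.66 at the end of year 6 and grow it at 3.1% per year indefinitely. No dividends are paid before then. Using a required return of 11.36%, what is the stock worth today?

Deferred-dividend DDM. At t=5 the remaining stream is a growing perpetuity with first payment D_6 = 2.66.
V_5 = D_6/(r−g) = 2.66/(0.1136−0.031) = 32.2034
P₀ = V_5/(1+r)^5 = 32.2034/(1+0.1136)^5 = 18.8042

$18.80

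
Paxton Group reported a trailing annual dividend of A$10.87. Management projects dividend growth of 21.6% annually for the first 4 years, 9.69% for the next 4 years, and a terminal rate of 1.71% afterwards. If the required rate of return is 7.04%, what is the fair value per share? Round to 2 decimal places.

Three-stage DDM. Project D₁…D_8; terminal Gordon value at t=8 with g = 0.0171; discount at r = 0.0704.
D_1 = 13.2179
D_2 = 16.0730
D_3 = 19.5448
D_4 = 23.7664
D_5 = 26.0694
D_6 = 28.5955
D_7 = 31.3664
D_8 = 34.4058
TV_8 = 34.9942/(0.0704−0.0171) = 656.5510
P₀ = Σ Dₜ/(1+r)ᵗ + TV_8/(1+r)^8 = 518.4065

A$518.41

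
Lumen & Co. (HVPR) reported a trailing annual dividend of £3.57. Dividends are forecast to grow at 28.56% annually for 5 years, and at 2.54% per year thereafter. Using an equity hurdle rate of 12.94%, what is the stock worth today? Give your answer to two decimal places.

£94.04

Two-stage DDM. Project D₁…D_5 at 0.2856, terminal growth 0.0254, discount at r = 0.1294.
D_1 = 4.5896
D_2 = 5.9004
D_3 = 7.5855
D_4 = 9.7520
D_5 = 12.5371
Terminal value at t=5: TV = D_6/(r−g) = 12.8556/(0.1294−0.0254) = 123.6111
P₀ = 4.5896/(1+0.1294)^1 + 5.9004/(1+0.1294)^2 + 7.5855/(1+0.1294)^3 + 9.7520/(1+0.1294)^4 + 12.5371/(1+0.1294)^5 + 123.6111/(1+0.1294)^5 = 94.0411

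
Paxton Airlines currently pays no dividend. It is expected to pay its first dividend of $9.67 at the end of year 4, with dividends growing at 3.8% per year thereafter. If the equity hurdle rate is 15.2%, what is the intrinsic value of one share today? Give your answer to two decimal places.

$55.48

Deferred-dividend DDM. At t=3 the remaining stream is a growing perpetuity with first payment D_4 = 9.67.
V_3 = D_4/(r−g) = 9.67/(0.152−0.038) = 84.8246
P₀ = V_3/(1+r)^3 = 84.8246/(1+0.152)^3 = 55.4835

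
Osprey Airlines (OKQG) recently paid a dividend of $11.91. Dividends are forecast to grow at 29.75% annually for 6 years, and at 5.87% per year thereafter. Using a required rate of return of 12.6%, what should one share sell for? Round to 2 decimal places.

$559.45

Two-stage DDM. Project D₁…D_6 at 0.2975, terminal growth 0.0587, discount at r = 0.126.
D_1 = 15.4532
D_2 = 20.0506
D_3 = 26.0156
D_4 = 33.7552
D_5 = 43.7974
D_6 = 56.8272
Terminal value at t=6: TV = D_7/(r−g) = 60.1629/(0.126−0.0587) = 893.9512
P₀ = 15.4532/(1+0.126)^1 + 20.0506/(1+0.126)^2 + 26.0156/(1+0.126)^3 + 33.7552/(1+0.126)^4 + 43.7974/(1+0.126)^5 + 56.8272/(1+0.126)^6 + 893.9512/(1+0.126)^6 = 559.4535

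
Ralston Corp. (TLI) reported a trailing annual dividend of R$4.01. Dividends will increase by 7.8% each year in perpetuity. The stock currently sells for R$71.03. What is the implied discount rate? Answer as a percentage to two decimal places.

13.89%

Rearranging the constant-growth DDM: r = D₁/P₀ + g.
D₁ = 4.01 × (1 + 0.078) = 4.3228.
r = 4.3228 / 71.03 + 0.078 = 0.06086 + 0.078 = 0.13886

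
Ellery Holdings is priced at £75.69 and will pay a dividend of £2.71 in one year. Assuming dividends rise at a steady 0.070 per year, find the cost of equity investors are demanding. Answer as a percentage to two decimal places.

10.58%

Rearranging the constant-growth DDM: r = D₁/P₀ + g.
r = 2.7100 / 75.69 + 0.07 = 0.03580 + 0.07 = 0.10580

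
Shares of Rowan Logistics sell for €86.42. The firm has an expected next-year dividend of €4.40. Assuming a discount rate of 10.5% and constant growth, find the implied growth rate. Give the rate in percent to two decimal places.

5.41%

From P₀ = D₁/(r − g), the implied growth is g = r − D₁/P₀.
g = 0.105 − 4.40/86.42 = 0.105 − 0.05091 = 0.05409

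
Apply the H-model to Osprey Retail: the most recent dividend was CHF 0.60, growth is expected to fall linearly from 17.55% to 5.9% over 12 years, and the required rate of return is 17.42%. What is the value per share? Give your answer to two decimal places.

CHF 9.16

H-model: P₀ = D₀[(1+g_L) + H(g_S−g_L)]/(r−g_L), with H = 12/2 = 6.
P₀ = 0.60 × [(1+0.059) + 6×(0.1755−0.059)] / (0.1742−0.059)
   = 0.60 × 1.7580 / 0.1152 = 9.1562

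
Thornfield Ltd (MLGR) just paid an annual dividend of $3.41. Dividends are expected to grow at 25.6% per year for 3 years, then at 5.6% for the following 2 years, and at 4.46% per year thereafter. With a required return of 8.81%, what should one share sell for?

$142.38

Three-stage DDM. Project D₁…D_5; terminal Gordon value at t=5 with g = 0.0446; discount at r = 0.0881.
D_1 = 4.2830
D_2 = 5.3794
D_3 = 6.7565
D_4 = 7.1349
D_5 = 7.5344
TV_5 = 7.8705/(0.0881−0.0446) = 180.9305
P₀ = Σ Dₜ/(1+r)ᵗ + TV_5/(1+r)^5 = 142.3768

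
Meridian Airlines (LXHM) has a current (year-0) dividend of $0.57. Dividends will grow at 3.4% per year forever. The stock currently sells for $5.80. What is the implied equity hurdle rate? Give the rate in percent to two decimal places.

13.56%

Rearranging the constant-growth DDM: r = D₁/P₀ + g.
D₁ = 0.57 × (1 + 0.034) = 0.5894.
r = 0.5894 / 5.80 + 0.034 = 0.10162 + 0.034 = 0.13562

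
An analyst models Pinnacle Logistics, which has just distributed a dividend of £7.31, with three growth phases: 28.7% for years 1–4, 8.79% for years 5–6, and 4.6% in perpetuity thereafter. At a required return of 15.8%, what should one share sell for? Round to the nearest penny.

£150.60

Three-stage DDM. Project D₁…D_6; terminal Gordon value at t=6 with g = 0.046; discount at r = 0.158.
D_1 = 9.4080
D_2 = 12.1081
D_3 = 15.5831
D_4 = 20.0554
D_5 = 21.8183
D_6 = 23.7361
TV_6 = 24.8280/(0.158−0.046) = 221.6783
P₀ = Σ Dₜ/(1+r)ᵗ + TV_6/(1+r)^6 = 150.5968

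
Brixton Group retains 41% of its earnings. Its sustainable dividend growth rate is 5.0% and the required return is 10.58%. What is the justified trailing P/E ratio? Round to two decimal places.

Payout ratio b = 1 − 0.41 = 0.59.
Justified trailing P/E = b(1+g)/(r−g) = 0.59×(1+0.05)/(0.1058−0.05) = 11.1022

11.10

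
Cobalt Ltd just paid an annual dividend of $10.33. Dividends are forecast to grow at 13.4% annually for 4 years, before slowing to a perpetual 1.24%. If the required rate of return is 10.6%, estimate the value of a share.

Two-stage DDM. Project D₁…D_4 at 0.134, terminal growth 0.0124, discount at r = 0.106.
D_1 = 11.7142
D_2 = 13.2839
D_3 = 15.0640
D_4 = 17.0825
Terminal value at t=4: TV = D_5/(r−g) = 17.2944/(0.106−0.0124) = 184.7689
P₀ = 11.7142/(1+0.106)^1 + 13.2839/(1+0.106)^2 + 15.0640/(1+0.106)^3 + 17.0825/(1+0.106)^4 + 184.7689/(1+0.106)^4 = 167.4856

$167.49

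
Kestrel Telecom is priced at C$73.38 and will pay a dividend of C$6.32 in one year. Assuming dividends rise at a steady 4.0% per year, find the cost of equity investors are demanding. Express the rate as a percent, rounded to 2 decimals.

Rearranging the constant-growth DDM: r = D₁/P₀ + g.
r = 6.3200 / 73.38 + 0.04 = 0.08613 + 0.04 = 0.12613

12.61%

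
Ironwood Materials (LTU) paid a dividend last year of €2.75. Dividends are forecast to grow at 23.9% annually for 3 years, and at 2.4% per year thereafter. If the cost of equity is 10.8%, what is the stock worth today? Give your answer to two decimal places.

€57.23

Two-stage DDM. Project D₁…D_3 at 0.239, terminal growth 0.024, discount at r = 0.108.
D_1 = 3.4072
D_2 = 4.2216
D_3 = 5.2305
Terminal value at t=3: TV = D_4/(r−g) = 5.3561/(0.108−0.024) = 63.7628
P₀ = 3.4072/(1+0.108)^1 + 4.2216/(1+0.108)^2 + 5.2305/(1+0.108)^3 + 63.7628/(1+0.108)^3 = 57.2348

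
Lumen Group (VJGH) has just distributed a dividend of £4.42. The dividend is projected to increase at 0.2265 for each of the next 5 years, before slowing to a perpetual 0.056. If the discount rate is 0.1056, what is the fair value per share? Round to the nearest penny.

Two-stage DDM. Project D₁…D_5 at 0.2265, terminal growth 0.056, discount at r = 0.1056.
D_1 = 5.4211
D_2 = 6.6490
D_3 = 8.1550
D_4 = 10.0021
D_5 = 12.2676
Terminal value at t=5: TV = D_6/(r−g) = 12.9546/(0.1056−0.056) = 261.1814
P₀ = 5.4211/(1+0.1056)^1 + 6.6490/(1+0.1056)^2 + 8.1550/(1+0.1056)^3 + 10.0021/(1+0.1056)^4 + 12.2676/(1+0.1056)^5 + 261.1814/(1+0.1056)^5 = 188.6051

£188.61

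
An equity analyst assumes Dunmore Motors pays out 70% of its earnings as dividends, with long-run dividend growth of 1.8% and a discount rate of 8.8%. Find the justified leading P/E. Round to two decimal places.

10.00

Justified leading P/E = b/(r−g) = 0.70/(0.088−0.018) = 10.0000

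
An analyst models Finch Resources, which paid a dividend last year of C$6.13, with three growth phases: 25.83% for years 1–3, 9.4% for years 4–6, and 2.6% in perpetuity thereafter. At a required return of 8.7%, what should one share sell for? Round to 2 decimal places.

Three-stage DDM. Project D₁…D_6; terminal Gordon value at t=6 with g = 0.026; discount at r = 0.087.
D_1 = 7.7134
D_2 = 9.7057
D_3 = 12.2127
D_4 = 13.3607
D_5 = 14.6166
D_6 = 15.9906
TV_6 = 16.4064/(0.087−0.026) = 268.9568
P₀ = Σ Dₜ/(1+r)ᵗ + TV_6/(1+r)^6 = 216.7586

C$216.76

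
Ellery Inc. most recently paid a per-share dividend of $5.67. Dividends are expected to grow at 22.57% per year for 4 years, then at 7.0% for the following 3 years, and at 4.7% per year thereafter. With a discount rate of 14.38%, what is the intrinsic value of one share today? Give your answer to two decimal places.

Three-stage DDM. Project D₁…D_7; terminal Gordon value at t=7 with g = 0.047; discount at r = 0.1438.
D_1 = 6.9497
D_2 = 8.5183
D_3 = 10.4408
D_4 = 12.7973
D_5 = 13.6932
D_6 = 14.6517
D_7 = 15.6773
TV_7 = 16.4141/(0.1438−0.047) = 169.5674
P₀ = Σ Dₜ/(1+r)ᵗ + TV_7/(1+r)^7 = 112.9049

$112.90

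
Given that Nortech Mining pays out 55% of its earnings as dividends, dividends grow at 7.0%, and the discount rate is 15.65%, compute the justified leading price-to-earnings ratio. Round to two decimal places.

6.36

Justified leading P/E = b/(r−g) = 0.55/(0.1565−0.07) = 6.3584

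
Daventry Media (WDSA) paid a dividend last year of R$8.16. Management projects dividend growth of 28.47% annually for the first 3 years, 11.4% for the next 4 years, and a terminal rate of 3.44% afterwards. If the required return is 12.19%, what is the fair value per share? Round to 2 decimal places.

R$221.26

Three-stage DDM. Project D₁…D_7; terminal Gordon value at t=7 with g = 0.0344; discount at r = 0.1219.
D_1 = 10.4832
D_2 = 13.4677
D_3 = 17.3020
D_4 = 19.2744
D_5 = 21.4717
D_6 = 23.9194
D_7 = 26.6462
TV_7 = 27.5629/(0.1219−0.0344) = 315.0044
P₀ = Σ Dₜ/(1+r)ᵗ + TV_7/(1+r)^7 = 221.2624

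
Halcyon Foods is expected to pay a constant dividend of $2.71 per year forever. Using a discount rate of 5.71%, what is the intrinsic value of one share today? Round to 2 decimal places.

$47.46

Zero-growth DDM (perpetuity): P₀ = D/r = 2.71 / 0.0571 = 47.4606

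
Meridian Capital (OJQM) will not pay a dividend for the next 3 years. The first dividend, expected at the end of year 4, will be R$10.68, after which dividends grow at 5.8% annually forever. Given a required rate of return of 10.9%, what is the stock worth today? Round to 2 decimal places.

Deferred-dividend DDM. At t=3 the remaining stream is a growing perpetuity with first payment D_4 = 10.68.
V_3 = D_4/(r−g) = 10.68/(0.109−0.058) = 209.4118
P₀ = V_3/(1+r)^3 = 209.4118/(1+0.109)^3 = 153.5347

R$153.53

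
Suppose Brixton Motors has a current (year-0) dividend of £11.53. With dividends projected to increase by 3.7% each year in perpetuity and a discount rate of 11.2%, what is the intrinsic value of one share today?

Gordon growth model: P₀ = D₁/(r − g). D₁ = 11.53 × (1 + 0.037) = 11.9566.
P₀ = 11.9566 / (0.112 − 0.037) = 11.9566 / 0.075 = 159.4215

£159.42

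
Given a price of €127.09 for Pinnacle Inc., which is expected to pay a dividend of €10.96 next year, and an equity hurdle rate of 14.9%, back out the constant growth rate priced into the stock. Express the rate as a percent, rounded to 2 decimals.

From P₀ = D₁/(r − g), the implied growth is g = r − D₁/P₀.
g = 0.149 − 10.96/127.09 = 0.149 − 0.08624 = 0.06276

6.28%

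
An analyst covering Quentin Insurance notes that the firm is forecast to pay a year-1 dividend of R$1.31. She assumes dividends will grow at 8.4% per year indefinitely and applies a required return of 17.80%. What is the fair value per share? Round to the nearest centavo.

Gordon growth model: P₀ = D₁/(r − g), with D₁ = 1.31 given directly.
P₀ = 1.3100 / (0.178 − 0.084) = 1.3100 / 0.094 = 13.9362

R$13.94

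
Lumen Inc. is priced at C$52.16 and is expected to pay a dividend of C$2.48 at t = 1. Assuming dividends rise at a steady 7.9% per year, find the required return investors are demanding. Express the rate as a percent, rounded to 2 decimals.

Rearranging the constant-growth DDM: r = D₁/P₀ + g.
r = 2.4800 / 52.16 + 0.079 = 0.04755 + 0.079 = 0.12655

12.65%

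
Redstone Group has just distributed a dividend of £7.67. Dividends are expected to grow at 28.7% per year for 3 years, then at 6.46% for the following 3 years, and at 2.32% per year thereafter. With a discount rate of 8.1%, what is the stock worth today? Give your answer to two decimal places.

£289.47

Three-stage DDM. Project D₁…D_6; terminal Gordon value at t=6 with g = 0.0232; discount at r = 0.081.
D_1 = 9.8713
D_2 = 12.7044
D_3 = 16.3505
D_4 = 17.4067
D_5 = 18.5312
D_6 = 19.7283
TV_6 = 20.1860/(0.081−0.0232) = 349.2393
P₀ = Σ Dₜ/(1+r)ᵗ + TV_6/(1+r)^6 = 289.4726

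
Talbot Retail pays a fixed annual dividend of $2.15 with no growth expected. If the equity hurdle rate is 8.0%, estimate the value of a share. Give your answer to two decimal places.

$26.88

Zero-growth DDM (perpetuity): P₀ = D/r = 2.15 / 0.08 = 26.8750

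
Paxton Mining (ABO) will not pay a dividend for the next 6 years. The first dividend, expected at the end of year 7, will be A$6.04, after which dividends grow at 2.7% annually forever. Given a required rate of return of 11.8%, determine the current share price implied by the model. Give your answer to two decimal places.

Deferred-dividend DDM. At t=6 the remaining stream is a growing perpetuity with first payment D_7 = 6.04.
V_6 = D_7/(r−g) = 6.04/(0.118−0.027) = 66.3736
P₀ = V_6/(1+r)^6 = 66.3736/(1+0.118)^6 = 33.9895

A$33.99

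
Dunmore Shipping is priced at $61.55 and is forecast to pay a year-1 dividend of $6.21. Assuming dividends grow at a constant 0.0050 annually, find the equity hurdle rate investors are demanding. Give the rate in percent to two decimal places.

Rearranging the constant-growth DDM: r = D₁/P₀ + g.
r = 6.2100 / 61.55 + 0.005 = 0.10089 + 0.005 = 0.10589

10.59%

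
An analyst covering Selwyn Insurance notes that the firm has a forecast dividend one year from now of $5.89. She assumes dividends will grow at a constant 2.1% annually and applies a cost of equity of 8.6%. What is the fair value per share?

Gordon growth model: P₀ = D₁/(r − g), with D₁ = 5.89 given directly.
P₀ = 5.8900 / (0.086 − 0.021) = 5.8900 / 0.065 = 90.6154

$90.62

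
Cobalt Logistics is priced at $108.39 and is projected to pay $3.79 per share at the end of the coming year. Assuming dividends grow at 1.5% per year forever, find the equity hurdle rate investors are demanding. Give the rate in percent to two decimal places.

Rearranging the constant-growth DDM: r = D₁/P₀ + g.
r = 3.7900 / 108.39 + 0.015 = 0.03497 + 0.015 = 0.04997

5.00%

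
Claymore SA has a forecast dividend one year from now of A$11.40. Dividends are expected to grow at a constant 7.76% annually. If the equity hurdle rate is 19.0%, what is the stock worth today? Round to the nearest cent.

Gordon growth model: P₀ = D₁/(r − g), with D₁ = 11.40 given directly.
P₀ = 11.4000 / (0.19 − 0.0776) = 11.4000 / 0.1124 = 101.4235

A$101.42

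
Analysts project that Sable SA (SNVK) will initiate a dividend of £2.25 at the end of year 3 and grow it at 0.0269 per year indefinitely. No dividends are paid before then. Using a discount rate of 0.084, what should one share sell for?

Deferred-dividend DDM. At t=2 the remaining stream is a growing perpetuity with first payment D_3 = 2.25.
V_2 = D_3/(r−g) = 2.25/(0.084−0.0269) = 39.4046
P₀ = V_2/(1+r)^2 = 39.4046/(1+0.084)^2 = 33.5342

£33.53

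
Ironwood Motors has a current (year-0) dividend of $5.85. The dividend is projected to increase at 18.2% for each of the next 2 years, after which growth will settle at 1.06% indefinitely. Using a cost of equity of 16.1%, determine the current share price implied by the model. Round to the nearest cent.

$52.76

Two-stage DDM. Project D₁…D_2 at 0.182, terminal growth 0.0106, discount at r = 0.161.
D_1 = 6.9147
D_2 = 8.1732
Terminal value at t=2: TV = D_3/(r−g) = 8.2598/(0.161−0.0106) = 54.9190
P₀ = 6.9147/(1+0.161)^1 + 8.1732/(1+0.161)^2 + 54.9190/(1+0.161)^2 = 52.7628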